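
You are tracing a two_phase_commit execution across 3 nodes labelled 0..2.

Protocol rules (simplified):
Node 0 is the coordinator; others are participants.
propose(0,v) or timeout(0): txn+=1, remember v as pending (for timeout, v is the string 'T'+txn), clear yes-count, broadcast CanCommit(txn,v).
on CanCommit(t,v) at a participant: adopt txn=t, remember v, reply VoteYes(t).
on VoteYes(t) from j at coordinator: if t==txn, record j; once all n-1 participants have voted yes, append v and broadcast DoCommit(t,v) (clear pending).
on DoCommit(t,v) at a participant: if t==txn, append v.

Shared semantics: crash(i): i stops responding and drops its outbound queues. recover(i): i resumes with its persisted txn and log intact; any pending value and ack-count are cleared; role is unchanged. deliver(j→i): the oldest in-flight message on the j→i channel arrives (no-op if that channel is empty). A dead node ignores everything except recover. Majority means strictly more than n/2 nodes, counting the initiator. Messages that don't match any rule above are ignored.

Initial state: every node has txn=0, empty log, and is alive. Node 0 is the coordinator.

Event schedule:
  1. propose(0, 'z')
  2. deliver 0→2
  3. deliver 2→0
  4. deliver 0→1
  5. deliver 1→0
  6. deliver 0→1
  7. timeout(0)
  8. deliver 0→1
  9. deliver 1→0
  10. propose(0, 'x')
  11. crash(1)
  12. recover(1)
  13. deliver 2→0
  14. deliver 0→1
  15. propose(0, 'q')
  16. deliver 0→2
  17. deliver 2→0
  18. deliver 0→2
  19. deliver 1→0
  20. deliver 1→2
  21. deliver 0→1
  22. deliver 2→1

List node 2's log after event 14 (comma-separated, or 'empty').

empty

after 1 — propose(0,'z'): n0:coor/t1/[-]
after 2 — deliver 0→2: n2:part/t1/[-]
after 3 — deliver 2→0: ·
after 4 — deliver 0→1: n1:part/t1/[-]
after 5 — deliver 1→0: n0:coor/t1/[z]
after 6 — deliver 0→1: n1:part/t1/[z]
after 7 — timeout(0): n0:coor/t2/[z]
after 8 — deliver 0→1: n1:part/t2/[z]
after 9 — deliver 1→0: ·
after 10 — propose(0,'x'): n0:coor/t3/[z]
after 11 — crash(1): n1:✗part/t2/[z]
after 12 — recover(1): n1:part/t2/[z]
after 13 — deliver 2→0: ·
after 14 — deliver 0→1: n1:part/t3/[z]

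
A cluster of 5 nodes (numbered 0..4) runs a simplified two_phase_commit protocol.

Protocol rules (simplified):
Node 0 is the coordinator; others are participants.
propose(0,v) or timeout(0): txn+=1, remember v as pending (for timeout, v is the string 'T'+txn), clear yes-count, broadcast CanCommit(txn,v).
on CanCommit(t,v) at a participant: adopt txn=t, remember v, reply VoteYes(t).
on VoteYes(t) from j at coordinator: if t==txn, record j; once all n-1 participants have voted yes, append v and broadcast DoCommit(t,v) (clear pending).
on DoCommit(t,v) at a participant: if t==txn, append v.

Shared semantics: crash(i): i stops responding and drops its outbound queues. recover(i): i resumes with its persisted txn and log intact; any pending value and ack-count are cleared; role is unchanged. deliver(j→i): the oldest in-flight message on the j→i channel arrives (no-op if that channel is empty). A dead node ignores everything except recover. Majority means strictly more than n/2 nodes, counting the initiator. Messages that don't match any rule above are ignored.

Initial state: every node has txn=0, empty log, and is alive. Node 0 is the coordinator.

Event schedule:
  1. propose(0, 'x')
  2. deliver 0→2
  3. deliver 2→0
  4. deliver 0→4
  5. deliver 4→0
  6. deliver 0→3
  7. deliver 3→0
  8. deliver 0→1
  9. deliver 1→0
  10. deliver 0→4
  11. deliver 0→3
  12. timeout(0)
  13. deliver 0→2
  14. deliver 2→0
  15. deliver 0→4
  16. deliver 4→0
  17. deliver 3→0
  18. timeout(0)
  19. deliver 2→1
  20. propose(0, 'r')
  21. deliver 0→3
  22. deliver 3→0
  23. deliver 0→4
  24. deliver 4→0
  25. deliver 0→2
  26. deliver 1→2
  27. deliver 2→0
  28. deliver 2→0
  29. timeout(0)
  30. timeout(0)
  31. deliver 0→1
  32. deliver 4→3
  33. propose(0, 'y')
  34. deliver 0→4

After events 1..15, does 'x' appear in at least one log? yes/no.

yes

1. propose(0,'x'):  <0:coor t1 ->
2. deliver 0→2:  <2:part t1 ->
3. deliver 2→0:  nop
4. deliver 0→4:  <4:part t1 ->
5. deliver 4→0:  nop
6. deliver 0→3:  <3:part t1 ->
7. deliver 3→0:  nop
8. deliver 0→1:  <1:part t1 ->
9. deliver 1→0:  <0:coor t1 x>
10. deliver 0→4:  <4:part t1 x>
11. deliver 0→3:  <3:part t1 x>
12. timeout(0):  <0:coor t2 x>
13. deliver 0→2:  <2:part t1 x>
14. deliver 2→0:  nop
15. deliver 0→4:  <4:part t2 x>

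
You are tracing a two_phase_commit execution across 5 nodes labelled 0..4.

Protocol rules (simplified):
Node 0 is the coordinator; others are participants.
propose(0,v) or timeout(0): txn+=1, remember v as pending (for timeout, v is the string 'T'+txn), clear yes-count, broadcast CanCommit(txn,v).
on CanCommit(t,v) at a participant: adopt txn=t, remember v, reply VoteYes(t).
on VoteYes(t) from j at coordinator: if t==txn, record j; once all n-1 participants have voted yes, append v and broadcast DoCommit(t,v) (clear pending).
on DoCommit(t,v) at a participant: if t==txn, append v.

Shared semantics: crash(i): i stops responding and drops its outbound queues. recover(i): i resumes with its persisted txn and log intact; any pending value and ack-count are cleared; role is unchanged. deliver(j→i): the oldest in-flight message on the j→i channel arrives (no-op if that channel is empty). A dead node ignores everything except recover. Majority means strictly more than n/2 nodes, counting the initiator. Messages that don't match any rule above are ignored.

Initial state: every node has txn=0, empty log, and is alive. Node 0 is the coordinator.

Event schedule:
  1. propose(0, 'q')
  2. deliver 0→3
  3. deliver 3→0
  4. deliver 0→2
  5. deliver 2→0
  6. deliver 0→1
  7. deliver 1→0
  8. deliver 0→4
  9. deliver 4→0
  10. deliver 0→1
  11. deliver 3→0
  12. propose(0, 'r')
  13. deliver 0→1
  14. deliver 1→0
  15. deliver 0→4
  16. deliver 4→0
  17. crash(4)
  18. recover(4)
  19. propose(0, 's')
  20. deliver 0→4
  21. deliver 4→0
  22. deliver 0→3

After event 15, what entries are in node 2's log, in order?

step 1 propose(0,'q'): 0={coor,t=1,log=-}
step 2 deliver 0→3: 3={part,t=1,log=-}
step 3 deliver 3→0: —
step 4 deliver 0→2: 2={part,t=1,log=-}
step 5 deliver 2→0: —
step 6 deliver 0→1: 1={part,t=1,log=-}
step 7 deliver 1→0: —
step 8 deliver 0→4: 4={part,t=1,log=-}
step 9 deliver 4→0: 0={coor,t=1,log=q}
step 10 deliver 0→1: 1={part,t=1,log=q}
step 11 deliver 3→0: —
step 12 propose(0,'r'): 0={coor,t=2,log=q}
step 13 deliver 0→1: 1={part,t=2,log=q}
step 14 deliver 1→0: —
step 15 deliver 0→4: 4={part,t=1,log=q}

empty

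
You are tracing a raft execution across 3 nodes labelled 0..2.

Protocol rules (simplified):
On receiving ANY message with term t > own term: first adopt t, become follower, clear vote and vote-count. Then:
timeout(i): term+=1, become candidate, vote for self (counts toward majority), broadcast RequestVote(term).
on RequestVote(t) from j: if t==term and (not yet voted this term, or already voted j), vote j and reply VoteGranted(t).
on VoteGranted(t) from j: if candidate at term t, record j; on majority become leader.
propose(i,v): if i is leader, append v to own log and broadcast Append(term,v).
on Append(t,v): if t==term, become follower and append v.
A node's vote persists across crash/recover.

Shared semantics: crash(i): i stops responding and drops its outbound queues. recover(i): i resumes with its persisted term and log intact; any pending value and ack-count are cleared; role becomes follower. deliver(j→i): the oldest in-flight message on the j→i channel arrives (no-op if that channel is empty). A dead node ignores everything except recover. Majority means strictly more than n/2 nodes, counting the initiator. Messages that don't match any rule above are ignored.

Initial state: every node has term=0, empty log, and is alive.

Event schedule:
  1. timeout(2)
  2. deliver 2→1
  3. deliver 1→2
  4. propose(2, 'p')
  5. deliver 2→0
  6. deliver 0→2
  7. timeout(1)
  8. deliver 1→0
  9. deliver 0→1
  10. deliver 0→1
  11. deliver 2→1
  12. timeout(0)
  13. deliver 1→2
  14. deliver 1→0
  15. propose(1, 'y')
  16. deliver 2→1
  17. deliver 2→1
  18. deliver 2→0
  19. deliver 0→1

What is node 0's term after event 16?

3

step 1 timeout(2): 2={cand,t=1,log=-}
step 2 deliver 2→1: 1={foll,t=1,log=-}
step 3 deliver 1→2: 2={lead,t=1,log=-}
step 4 propose(2,'p'): 2={lead,t=1,log=p}
step 5 deliver 2→0: 0={foll,t=1,log=-}
step 6 deliver 0→2: —
step 7 timeout(1): 1={cand,t=2,log=-}
step 8 deliver 1→0: 0={foll,t=2,log=-}
step 9 deliver 0→1: 1={lead,t=2,log=-}
step 10 deliver 0→1: —
step 11 deliver 2→1: —
step 12 timeout(0): 0={cand,t=3,log=-}
step 13 deliver 1→2: 2={foll,t=2,log=p}
step 14 deliver 1→0: —
step 15 propose(1,'y'): 1={lead,t=2,log=y}
step 16 deliver 2→1: —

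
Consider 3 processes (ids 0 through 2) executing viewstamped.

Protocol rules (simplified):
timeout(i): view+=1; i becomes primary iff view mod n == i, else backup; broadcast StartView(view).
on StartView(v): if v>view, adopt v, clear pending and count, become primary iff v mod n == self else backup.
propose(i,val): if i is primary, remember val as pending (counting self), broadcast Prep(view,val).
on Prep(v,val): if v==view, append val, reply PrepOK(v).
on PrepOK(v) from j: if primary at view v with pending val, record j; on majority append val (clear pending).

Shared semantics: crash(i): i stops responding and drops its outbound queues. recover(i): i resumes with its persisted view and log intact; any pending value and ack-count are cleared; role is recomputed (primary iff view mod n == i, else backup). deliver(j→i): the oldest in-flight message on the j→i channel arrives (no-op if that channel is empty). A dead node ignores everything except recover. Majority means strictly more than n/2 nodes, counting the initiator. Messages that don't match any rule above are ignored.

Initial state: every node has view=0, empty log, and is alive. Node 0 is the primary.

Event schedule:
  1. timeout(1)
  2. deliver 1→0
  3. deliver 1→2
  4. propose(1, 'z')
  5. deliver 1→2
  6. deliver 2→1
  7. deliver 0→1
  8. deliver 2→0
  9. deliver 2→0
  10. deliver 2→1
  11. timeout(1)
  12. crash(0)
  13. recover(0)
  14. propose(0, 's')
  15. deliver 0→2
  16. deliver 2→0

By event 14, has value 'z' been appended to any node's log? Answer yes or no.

yes

[1] timeout(1) → N1(prim v1 [-])
[2] deliver 1→0 → N0(back v1 [-])
[3] deliver 1→2 → N2(back v1 [-])
[4] propose(1,'z') → ∅
[5] deliver 1→2 → N2(back v1 [z])
[6] deliver 2→1 → N1(prim v1 [z])
[7] deliver 0→1 → ∅
[8] deliver 2→0 → ∅
[9] deliver 2→0 → ∅
[10] deliver 2→1 → ∅
[11] timeout(1) → N1(back v2 [z])
[12] crash(0) → N0(✗back v1 [-])
[13] recover(0) → N0(back v1 [-])
[14] propose(0,'s') → ∅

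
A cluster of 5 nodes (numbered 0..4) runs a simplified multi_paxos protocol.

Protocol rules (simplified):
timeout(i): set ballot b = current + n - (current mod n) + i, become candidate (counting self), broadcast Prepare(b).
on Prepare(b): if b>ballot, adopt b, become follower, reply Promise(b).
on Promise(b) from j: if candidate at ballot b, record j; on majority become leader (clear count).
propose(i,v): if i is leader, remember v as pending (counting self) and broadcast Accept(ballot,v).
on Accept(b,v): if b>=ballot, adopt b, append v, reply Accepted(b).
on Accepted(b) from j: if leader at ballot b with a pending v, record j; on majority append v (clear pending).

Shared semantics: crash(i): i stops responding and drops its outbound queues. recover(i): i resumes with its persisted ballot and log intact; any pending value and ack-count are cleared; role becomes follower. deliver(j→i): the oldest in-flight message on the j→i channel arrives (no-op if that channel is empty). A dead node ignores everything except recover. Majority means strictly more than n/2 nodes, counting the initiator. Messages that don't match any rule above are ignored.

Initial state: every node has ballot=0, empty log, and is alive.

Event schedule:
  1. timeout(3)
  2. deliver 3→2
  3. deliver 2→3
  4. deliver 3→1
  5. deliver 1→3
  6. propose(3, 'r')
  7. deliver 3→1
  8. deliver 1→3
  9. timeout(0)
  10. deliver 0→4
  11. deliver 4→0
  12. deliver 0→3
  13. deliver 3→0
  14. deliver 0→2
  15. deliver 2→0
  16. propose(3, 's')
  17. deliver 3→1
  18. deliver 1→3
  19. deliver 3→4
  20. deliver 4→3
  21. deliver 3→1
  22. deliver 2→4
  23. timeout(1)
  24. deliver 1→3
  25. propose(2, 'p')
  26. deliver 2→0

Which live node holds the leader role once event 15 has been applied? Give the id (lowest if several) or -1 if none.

3

1. timeout(3):  <3:cand b8 ->
2. deliver 3→2:  <2:foll b8 ->
3. deliver 2→3:  nop
4. deliver 3→1:  <1:foll b8 ->
5. deliver 1→3:  <3:lead b8 ->
6. propose(3,'r'):  nop
7. deliver 3→1:  <1:foll b8 r>
8. deliver 1→3:  nop
9. timeout(0):  <0:cand b5 ->
10. deliver 0→4:  <4:foll b5 ->
11. deliver 4→0:  nop
12. deliver 0→3:  nop
13. deliver 3→0:  <0:foll b8 ->
14. deliver 0→2:  nop
15. deliver 2→0:  nop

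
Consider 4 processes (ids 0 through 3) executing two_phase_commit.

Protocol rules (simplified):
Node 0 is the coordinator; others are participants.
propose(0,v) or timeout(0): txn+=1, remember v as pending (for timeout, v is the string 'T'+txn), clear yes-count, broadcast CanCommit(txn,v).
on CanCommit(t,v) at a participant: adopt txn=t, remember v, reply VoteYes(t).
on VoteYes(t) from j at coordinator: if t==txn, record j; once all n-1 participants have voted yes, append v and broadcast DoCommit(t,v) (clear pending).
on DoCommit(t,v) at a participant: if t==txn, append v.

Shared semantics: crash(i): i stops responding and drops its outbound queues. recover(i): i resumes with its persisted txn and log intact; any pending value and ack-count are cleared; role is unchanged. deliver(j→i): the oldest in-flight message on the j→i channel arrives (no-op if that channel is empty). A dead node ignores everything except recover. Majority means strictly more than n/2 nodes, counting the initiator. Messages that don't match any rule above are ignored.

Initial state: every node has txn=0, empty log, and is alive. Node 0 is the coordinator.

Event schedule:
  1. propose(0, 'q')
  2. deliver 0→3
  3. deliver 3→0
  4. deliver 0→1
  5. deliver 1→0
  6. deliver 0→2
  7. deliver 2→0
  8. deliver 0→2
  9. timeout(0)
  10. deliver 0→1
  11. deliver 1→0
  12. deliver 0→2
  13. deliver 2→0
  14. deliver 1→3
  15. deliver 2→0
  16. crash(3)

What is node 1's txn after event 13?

1. propose(0,'q'):  <0:coor t1 ->
2. deliver 0→3:  <3:part t1 ->
3. deliver 3→0:  nop
4. deliver 0→1:  <1:part t1 ->
5. deliver 1→0:  nop
6. deliver 0→2:  <2:part t1 ->
7. deliver 2→0:  <0:coor t1 q>
8. deliver 0→2:  <2:part t1 q>
9. timeout(0):  <0:coor t2 q>
10. deliver 0→1:  <1:part t1 q>
11. deliver 1→0:  nop
12. deliver 0→2:  <2:part t2 q>
13. deliver 2→0:  nop

1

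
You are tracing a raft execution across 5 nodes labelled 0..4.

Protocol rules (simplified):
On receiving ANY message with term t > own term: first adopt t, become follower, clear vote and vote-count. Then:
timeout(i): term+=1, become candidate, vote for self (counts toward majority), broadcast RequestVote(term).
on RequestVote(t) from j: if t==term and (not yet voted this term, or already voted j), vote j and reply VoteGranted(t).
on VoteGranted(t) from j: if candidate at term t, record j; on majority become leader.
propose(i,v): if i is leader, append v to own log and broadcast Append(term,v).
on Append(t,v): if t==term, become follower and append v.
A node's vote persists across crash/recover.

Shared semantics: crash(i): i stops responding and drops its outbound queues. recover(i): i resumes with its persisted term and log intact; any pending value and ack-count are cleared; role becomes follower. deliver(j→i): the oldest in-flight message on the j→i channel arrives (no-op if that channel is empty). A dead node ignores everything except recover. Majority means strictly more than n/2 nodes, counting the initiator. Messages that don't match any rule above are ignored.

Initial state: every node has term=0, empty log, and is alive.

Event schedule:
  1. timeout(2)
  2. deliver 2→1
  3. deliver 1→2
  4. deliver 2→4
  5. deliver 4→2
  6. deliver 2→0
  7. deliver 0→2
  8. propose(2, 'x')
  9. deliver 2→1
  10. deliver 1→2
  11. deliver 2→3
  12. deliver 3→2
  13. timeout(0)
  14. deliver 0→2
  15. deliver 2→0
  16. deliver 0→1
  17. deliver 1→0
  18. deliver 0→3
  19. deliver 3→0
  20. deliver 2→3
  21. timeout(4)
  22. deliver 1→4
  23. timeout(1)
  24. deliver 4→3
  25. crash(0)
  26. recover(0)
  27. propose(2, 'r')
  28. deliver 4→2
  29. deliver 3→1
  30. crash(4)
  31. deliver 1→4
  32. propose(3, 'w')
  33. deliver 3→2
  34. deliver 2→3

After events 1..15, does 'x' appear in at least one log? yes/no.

yes

e1 timeout(2): 2[cand,t=1,-]
e2 deliver 2→1: 1[foll,t=1,-]
e3 deliver 1→2: ·
e4 deliver 2→4: 4[foll,t=1,-]
e5 deliver 4→2: 2[lead,t=1,-]
e6 deliver 2→0: 0[foll,t=1,-]
e7 deliver 0→2: ·
e8 propose(2,'x'): 2[lead,t=1,x]
e9 deliver 2→1: 1[foll,t=1,x]
e10 deliver 1→2: ·
e11 deliver 2→3: 3[foll,t=1,-]
e12 deliver 3→2: ·
e13 timeout(0): 0[cand,t=2,-]
e14 deliver 0→2: 2[foll,t=2,x]
e15 deliver 2→0: ·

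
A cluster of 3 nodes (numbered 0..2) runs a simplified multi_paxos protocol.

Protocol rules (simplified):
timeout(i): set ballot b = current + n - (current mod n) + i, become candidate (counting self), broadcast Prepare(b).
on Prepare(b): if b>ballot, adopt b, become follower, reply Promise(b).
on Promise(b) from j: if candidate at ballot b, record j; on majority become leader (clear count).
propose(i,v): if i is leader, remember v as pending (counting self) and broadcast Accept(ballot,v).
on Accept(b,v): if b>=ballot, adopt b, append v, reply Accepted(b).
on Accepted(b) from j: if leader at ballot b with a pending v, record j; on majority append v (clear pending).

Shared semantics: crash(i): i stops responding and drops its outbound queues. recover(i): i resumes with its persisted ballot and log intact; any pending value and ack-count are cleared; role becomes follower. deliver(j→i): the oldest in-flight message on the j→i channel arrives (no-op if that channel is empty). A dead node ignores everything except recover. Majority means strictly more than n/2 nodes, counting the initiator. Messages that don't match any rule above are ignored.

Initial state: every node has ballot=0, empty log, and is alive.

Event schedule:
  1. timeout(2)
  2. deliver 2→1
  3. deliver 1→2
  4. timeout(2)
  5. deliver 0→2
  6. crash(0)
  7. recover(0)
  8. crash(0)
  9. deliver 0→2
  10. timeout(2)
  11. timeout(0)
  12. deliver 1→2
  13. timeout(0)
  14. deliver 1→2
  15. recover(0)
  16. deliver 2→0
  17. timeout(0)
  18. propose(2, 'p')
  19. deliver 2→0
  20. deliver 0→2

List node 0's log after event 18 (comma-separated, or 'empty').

[1] timeout(2) → N2(cand b5 [-])
[2] deliver 2→1 → N1(foll b5 [-])
[3] deliver 1→2 → N2(lead b5 [-])
[4] timeout(2) → N2(cand b8 [-])
[5] deliver 0→2 → ∅
[6] crash(0) → N0(✗foll b0 [-])
[7] recover(0) → N0(foll b0 [-])
[8] crash(0) → N0(✗foll b0 [-])
[9] deliver 0→2 → ∅
[10] timeout(2) → N2(cand b11 [-])
[11] timeout(0) → ∅
[12] deliver 1→2 → ∅
[13] timeout(0) → ∅
[14] deliver 1→2 → ∅
[15] recover(0) → N0(foll b0 [-])
[16] deliver 2→0 → N0(foll b5 [-])
[17] timeout(0) → N0(cand b6 [-])
[18] propose(2,'p') → ∅

empty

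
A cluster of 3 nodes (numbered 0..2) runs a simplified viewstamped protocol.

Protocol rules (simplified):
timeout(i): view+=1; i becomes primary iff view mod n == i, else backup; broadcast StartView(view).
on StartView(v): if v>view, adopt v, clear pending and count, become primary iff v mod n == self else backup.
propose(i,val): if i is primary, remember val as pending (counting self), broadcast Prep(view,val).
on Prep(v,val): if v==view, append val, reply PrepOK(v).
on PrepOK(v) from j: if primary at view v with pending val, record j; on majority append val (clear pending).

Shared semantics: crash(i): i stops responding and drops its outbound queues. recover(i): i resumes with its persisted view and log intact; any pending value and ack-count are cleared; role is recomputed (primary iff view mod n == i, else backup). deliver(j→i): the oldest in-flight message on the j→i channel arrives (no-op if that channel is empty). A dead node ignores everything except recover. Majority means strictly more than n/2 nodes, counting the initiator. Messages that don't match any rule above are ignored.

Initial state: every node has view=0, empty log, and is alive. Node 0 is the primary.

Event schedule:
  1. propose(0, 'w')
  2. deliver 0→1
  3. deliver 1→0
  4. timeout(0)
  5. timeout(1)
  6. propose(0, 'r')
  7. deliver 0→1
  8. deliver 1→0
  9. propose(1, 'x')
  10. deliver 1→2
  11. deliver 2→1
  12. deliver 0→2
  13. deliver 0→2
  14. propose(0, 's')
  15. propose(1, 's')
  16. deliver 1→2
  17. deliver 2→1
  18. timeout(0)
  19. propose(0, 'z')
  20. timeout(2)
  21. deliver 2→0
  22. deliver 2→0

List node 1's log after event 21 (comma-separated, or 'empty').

step 1 propose(0,'w'): —
step 2 deliver 0→1: 1={back,v=0,log=w}
step 3 deliver 1→0: 0={prim,v=0,log=w}
step 4 timeout(0): 0={back,v=1,log=w}
step 5 timeout(1): 1={prim,v=1,log=w}
step 6 propose(0,'r'): —
step 7 deliver 0→1: —
step 8 deliver 1→0: —
step 9 propose(1,'x'): —
step 10 deliver 1→2: 2={back,v=1,log=-}
step 11 deliver 2→1: —
step 12 deliver 0→2: —
step 13 deliver 0→2: —
step 14 propose(0,'s'): —
step 15 propose(1,'s'): —
step 16 deliver 1→2: 2={back,v=1,log=x}
step 17 deliver 2→1: 1={prim,v=1,log=w,s}
step 18 timeout(0): 0={back,v=2,log=w}
step 19 propose(0,'z'): —
step 20 timeout(2): 2={prim,v=2,log=x}
step 21 deliver 2→0: —

w,s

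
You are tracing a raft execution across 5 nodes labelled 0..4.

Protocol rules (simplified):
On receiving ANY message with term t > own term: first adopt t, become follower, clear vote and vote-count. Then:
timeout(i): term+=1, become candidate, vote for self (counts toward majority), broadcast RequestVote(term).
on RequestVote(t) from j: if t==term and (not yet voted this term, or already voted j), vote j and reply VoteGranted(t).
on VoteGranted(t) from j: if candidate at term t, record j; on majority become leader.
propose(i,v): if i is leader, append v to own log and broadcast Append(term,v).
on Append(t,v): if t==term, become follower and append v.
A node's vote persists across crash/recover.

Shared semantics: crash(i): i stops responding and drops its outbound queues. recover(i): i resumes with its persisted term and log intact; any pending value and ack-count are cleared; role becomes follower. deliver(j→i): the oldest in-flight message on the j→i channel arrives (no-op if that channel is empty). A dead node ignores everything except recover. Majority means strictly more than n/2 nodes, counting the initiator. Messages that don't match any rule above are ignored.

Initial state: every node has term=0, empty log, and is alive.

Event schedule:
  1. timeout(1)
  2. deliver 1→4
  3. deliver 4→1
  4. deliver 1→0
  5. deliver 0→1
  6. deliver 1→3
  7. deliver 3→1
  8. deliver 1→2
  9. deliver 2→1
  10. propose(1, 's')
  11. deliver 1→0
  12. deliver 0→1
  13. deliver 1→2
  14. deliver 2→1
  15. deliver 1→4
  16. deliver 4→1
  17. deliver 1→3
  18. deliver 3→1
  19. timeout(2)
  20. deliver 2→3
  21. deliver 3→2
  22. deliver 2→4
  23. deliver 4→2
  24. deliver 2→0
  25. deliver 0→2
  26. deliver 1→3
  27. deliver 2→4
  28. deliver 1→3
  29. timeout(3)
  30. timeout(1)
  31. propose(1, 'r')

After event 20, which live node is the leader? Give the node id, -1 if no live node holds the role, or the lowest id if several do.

e1 timeout(1): 1[cand,t=1,-]
e2 deliver 1→4: 4[foll,t=1,-]
e3 deliver 4→1: ·
e4 deliver 1→0: 0[foll,t=1,-]
e5 deliver 0→1: 1[lead,t=1,-]
e6 deliver 1→3: 3[foll,t=1,-]
e7 deliver 3→1: ·
e8 deliver 1→2: 2[foll,t=1,-]
e9 deliver 2→1: ·
e10 propose(1,'s'): 1[lead,t=1,s]
e11 deliver 1→0: 0[foll,t=1,s]
e12 deliver 0→1: ·
e13 deliver 1→2: 2[foll,t=1,s]
e14 deliver 2→1: ·
e15 deliver 1→4: 4[foll,t=1,s]
e16 deliver 4→1: ·
e17 deliver 1→3: 3[foll,t=1,s]
e18 deliver 3→1: ·
e19 timeout(2): 2[cand,t=2,s]
e20 deliver 2→3: 3[foll,t=2,s]

1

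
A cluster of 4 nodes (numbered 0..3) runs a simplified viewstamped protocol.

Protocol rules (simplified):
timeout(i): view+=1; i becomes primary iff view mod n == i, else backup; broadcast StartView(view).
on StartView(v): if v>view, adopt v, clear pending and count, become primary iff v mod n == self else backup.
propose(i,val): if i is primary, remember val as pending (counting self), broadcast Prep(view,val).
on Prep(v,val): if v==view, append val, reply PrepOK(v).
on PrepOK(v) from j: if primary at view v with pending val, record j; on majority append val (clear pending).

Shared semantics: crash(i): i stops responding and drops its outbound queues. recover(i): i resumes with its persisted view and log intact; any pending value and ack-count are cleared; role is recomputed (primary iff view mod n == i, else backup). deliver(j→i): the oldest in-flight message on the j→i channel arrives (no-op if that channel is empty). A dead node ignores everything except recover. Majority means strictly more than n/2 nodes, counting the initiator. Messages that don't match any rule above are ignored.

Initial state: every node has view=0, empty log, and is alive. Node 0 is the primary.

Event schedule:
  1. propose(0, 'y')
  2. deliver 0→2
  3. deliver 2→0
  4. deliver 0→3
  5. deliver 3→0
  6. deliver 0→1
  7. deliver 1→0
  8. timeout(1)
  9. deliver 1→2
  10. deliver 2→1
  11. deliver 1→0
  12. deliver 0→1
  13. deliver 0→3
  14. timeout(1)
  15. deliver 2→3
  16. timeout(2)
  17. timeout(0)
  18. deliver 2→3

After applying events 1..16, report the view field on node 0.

step 1 propose(0,'y'): —
step 2 deliver 0→2: 2={back,v=0,log=y}
step 3 deliver 2→0: —
step 4 deliver 0→3: 3={back,v=0,log=y}
step 5 deliver 3→0: 0={prim,v=0,log=y}
step 6 deliver 0→1: 1={back,v=0,log=y}
step 7 deliver 1→0: —
step 8 timeout(1): 1={prim,v=1,log=y}
step 9 deliver 1→2: 2={back,v=1,log=y}
step 10 deliver 2→1: —
step 11 deliver 1→0: 0={back,v=1,log=y}
step 12 deliver 0→1: —
step 13 deliver 0→3: —
step 14 timeout(1): 1={back,v=2,log=y}
step 15 deliver 2→3: —
step 16 timeout(2): 2={prim,v=2,log=y}

1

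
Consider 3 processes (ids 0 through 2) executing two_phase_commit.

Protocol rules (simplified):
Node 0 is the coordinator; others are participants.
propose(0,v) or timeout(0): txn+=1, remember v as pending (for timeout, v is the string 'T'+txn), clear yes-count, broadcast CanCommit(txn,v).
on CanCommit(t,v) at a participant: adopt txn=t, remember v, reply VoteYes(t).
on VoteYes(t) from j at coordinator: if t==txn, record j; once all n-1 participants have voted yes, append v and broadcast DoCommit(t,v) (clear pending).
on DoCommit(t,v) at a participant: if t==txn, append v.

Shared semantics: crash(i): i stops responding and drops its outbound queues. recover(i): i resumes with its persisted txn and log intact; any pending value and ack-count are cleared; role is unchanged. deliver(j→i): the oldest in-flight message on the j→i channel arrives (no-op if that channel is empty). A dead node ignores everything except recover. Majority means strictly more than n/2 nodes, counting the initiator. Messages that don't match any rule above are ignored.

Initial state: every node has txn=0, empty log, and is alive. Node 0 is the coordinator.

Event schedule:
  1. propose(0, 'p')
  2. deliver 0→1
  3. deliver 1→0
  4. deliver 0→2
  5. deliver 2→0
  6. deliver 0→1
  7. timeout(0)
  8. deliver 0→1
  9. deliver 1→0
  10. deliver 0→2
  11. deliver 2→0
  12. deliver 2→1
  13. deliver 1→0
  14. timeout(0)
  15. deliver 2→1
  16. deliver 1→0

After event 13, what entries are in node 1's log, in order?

p

e1 propose(0,'p'): 0[coor,t=1,-]
e2 deliver 0→1: 1[part,t=1,-]
e3 deliver 1→0: ·
e4 deliver 0→2: 2[part,t=1,-]
e5 deliver 2→0: 0[coor,t=1,p]
e6 deliver 0→1: 1[part,t=1,p]
e7 timeout(0): 0[coor,t=2,p]
e8 deliver 0→1: 1[part,t=2,p]
e9 deliver 1→0: ·
e10 deliver 0→2: 2[part,t=1,p]
e11 deliver 2→0: ·
e12 deliver 2→1: ·
e13 deliver 1→0: ·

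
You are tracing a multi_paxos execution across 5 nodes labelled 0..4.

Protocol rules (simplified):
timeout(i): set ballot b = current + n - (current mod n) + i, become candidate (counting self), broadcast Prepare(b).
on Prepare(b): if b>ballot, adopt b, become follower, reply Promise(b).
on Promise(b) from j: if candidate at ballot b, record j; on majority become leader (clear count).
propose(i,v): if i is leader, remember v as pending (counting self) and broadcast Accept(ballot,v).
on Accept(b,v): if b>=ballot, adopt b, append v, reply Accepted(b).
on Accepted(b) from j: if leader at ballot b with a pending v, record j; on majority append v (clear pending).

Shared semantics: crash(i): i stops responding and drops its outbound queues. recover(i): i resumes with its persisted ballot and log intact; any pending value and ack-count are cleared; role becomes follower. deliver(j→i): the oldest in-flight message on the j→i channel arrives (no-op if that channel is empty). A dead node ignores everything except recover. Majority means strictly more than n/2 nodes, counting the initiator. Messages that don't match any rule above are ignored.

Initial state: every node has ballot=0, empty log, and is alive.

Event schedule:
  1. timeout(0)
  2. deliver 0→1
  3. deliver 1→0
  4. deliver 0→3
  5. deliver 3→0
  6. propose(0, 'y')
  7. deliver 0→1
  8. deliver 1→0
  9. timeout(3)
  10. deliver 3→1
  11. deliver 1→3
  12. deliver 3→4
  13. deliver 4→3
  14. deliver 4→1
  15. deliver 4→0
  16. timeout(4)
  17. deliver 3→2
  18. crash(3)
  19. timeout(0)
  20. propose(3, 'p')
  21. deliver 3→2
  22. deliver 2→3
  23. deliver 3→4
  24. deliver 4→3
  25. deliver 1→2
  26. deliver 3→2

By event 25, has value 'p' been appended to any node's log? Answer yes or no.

[1] timeout(0) → N0(cand b5 [-])
[2] deliver 0→1 → N1(foll b5 [-])
[3] deliver 1→0 → ∅
[4] deliver 0→3 → N3(foll b5 [-])
[5] deliver 3→0 → N0(lead b5 [-])
[6] propose(0,'y') → ∅
[7] deliver 0→1 → N1(foll b5 [y])
[8] deliver 1→0 → ∅
[9] timeout(3) → N3(cand b13 [-])
[10] deliver 3→1 → N1(foll b13 [y])
[11] deliver 1→3 → ∅
[12] deliver 3→4 → N4(foll b13 [-])
[13] deliver 4→3 → N3(lead b13 [-])
[14] deliver 4→1 → ∅
[15] deliver 4→0 → ∅
[16] timeout(4) → N4(cand b19 [-])
[17] deliver 3→2 → N2(foll b13 [-])
[18] crash(3) → N3(✗lead b13 [-])
[19] timeout(0) → N0(cand b10 [-])
[20] propose(3,'p') → ∅
[21] deliver 3→2 → ∅
[22] deliver 2→3 → ∅
[23] deliver 3→4 → ∅
[24] deliver 4→3 → ∅
[25] deliver 1→2 → ∅

no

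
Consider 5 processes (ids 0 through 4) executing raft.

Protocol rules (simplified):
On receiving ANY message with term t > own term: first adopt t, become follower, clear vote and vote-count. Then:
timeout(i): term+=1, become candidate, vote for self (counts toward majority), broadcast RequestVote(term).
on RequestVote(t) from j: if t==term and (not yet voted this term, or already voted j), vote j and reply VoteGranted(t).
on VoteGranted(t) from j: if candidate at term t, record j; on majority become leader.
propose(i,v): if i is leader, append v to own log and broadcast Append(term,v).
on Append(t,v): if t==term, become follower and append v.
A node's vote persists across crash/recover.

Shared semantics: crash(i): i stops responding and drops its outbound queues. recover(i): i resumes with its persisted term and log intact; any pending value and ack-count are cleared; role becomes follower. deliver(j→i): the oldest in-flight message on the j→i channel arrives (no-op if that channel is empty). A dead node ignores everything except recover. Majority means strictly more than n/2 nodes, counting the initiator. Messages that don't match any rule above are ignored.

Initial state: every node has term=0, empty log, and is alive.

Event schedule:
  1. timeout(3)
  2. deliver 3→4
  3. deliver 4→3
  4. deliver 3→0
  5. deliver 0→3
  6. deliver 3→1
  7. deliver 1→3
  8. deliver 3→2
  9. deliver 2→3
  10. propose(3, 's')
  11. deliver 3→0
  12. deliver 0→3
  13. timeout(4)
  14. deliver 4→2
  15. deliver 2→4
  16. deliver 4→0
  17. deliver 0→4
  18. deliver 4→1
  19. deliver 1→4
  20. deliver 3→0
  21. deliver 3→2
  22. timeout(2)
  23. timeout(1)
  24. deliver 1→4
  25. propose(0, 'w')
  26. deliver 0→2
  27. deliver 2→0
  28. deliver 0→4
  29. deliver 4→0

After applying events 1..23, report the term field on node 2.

1. timeout(3):  <3:cand t1 ->
2. deliver 3→4:  <4:foll t1 ->
3. deliver 4→3:  nop
4. deliver 3→0:  <0:foll t1 ->
5. deliver 0→3:  <3:lead t1 ->
6. deliver 3→1:  <1:foll t1 ->
7. deliver 1→3:  nop
8. deliver 3→2:  <2:foll t1 ->
9. deliver 2→3:  nop
10. propose(3,'s'):  <3:lead t1 s>
11. deliver 3→0:  <0:foll t1 s>
12. deliver 0→3:  nop
13. timeout(4):  <4:cand t2 ->
14. deliver 4→2:  <2:foll t2 ->
15. deliver 2→4:  nop
16. deliver 4→0:  <0:foll t2 s>
17. deliver 0→4:  <4:lead t2 ->
18. deliver 4→1:  <1:foll t2 ->
19. deliver 1→4:  nop
20. deliver 3→0:  nop
21. deliver 3→2:  nop
22. timeout(2):  <2:cand t3 ->
23. timeout(1):  <1:cand t3 ->

3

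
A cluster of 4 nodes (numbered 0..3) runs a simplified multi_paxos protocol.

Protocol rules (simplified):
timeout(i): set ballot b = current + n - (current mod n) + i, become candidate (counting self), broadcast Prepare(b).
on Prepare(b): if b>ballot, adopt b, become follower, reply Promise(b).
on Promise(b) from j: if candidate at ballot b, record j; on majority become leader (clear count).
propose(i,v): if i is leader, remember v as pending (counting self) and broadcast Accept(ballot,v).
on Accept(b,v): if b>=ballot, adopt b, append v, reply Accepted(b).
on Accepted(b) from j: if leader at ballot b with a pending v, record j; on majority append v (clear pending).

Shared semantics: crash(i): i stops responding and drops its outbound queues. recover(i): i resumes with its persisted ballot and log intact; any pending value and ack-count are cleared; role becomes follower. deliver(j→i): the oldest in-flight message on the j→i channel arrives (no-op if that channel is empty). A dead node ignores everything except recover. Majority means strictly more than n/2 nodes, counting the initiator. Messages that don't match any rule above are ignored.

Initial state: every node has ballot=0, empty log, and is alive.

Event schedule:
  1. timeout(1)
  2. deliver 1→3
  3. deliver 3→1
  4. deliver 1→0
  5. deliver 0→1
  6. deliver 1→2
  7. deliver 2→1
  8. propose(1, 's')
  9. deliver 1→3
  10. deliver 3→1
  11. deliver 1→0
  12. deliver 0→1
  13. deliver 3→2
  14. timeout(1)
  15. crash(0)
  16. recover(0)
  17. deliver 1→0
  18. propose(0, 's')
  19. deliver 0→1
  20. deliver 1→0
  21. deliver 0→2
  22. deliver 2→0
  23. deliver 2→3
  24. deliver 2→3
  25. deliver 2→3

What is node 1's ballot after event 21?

9

step 1 timeout(1): 1={cand,b=5,log=-}
step 2 deliver 1→3: 3={foll,b=5,log=-}
step 3 deliver 3→1: —
step 4 deliver 1→0: 0={foll,b=5,log=-}
step 5 deliver 0→1: 1={lead,b=5,log=-}
step 6 deliver 1→2: 2={foll,b=5,log=-}
step 7 deliver 2→1: —
step 8 propose(1,'s'): —
step 9 deliver 1→3: 3={foll,b=5,log=s}
step 10 deliver 3→1: —
step 11 deliver 1→0: 0={foll,b=5,log=s}
step 12 deliver 0→1: 1={lead,b=5,log=s}
step 13 deliver 3→2: —
step 14 timeout(1): 1={cand,b=9,log=s}
step 15 crash(0): 0={✗foll,b=5,log=s}
step 16 recover(0): 0={foll,b=5,log=s}
step 17 deliver 1→0: 0={foll,b=9,log=s}
step 18 propose(0,'s'): —
step 19 deliver 0→1: —
step 20 deliver 1→0: —
step 21 deliver 0→2: —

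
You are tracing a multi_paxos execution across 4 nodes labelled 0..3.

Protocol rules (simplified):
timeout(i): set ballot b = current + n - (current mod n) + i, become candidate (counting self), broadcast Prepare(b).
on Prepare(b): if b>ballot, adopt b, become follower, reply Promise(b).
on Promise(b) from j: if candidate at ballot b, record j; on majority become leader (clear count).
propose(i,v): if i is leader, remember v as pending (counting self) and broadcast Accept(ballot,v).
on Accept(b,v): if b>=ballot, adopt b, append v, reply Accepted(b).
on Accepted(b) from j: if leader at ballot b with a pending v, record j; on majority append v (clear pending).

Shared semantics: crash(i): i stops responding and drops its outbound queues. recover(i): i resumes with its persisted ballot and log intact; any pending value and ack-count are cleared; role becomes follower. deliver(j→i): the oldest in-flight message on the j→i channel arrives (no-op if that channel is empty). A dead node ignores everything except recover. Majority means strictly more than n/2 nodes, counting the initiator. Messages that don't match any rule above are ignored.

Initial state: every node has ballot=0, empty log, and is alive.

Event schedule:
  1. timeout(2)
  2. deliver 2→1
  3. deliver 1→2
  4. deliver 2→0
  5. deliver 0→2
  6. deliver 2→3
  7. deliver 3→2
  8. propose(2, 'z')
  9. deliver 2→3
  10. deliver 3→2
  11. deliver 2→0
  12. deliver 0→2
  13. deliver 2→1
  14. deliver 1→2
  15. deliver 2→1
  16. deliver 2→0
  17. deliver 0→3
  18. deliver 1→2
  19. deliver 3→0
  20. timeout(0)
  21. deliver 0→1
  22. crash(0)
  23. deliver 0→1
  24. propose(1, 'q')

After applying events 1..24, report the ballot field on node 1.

[1] timeout(2) → N2(cand b6 [-])
[2] deliver 2→1 → N1(foll b6 [-])
[3] deliver 1→2 → ∅
[4] deliver 2→0 → N0(foll b6 [-])
[5] deliver 0→2 → N2(lead b6 [-])
[6] deliver 2→3 → N3(foll b6 [-])
[7] deliver 3→2 → ∅
[8] propose(2,'z') → ∅
[9] deliver 2→3 → N3(foll b6 [z])
[10] deliver 3→2 → ∅
[11] deliver 2→0 → N0(foll b6 [z])
[12] deliver 0→2 → N2(lead b6 [z])
[13] deliver 2→1 → N1(foll b6 [z])
[14] deliver 1→2 → ∅
[15] deliver 2→1 → ∅
[16] deliver 2→0 → ∅
[17] deliver 0→3 → ∅
[18] deliver 1→2 → ∅
[19] deliver 3→0 → ∅
[20] timeout(0) → N0(cand b8 [z])
[21] deliver 0→1 → N1(foll b8 [z])
[22] crash(0) → N0(✗cand b8 [z])
[23] deliver 0→1 → ∅
[24] propose(1,'q') → ∅

8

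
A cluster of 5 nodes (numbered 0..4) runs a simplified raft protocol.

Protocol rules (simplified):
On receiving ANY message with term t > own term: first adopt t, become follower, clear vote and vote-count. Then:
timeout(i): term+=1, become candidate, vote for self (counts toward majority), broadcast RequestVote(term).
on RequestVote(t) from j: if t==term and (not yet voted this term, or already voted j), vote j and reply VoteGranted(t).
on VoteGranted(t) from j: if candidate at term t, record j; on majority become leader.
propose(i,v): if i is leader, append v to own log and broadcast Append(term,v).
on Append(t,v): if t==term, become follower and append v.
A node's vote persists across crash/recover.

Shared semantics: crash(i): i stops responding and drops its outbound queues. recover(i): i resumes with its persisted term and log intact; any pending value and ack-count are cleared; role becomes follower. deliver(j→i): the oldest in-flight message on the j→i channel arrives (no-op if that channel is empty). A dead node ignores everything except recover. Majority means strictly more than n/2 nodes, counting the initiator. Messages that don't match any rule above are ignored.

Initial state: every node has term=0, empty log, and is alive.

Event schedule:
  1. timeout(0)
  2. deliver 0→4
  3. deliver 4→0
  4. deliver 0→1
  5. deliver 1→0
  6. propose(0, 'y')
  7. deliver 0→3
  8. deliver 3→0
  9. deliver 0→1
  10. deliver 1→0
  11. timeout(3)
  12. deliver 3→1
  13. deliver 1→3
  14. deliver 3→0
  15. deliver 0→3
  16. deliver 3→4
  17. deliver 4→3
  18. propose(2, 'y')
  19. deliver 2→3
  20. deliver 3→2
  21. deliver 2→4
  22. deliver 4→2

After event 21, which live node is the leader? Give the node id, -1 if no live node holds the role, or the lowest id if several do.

3

e1 timeout(0): 0[cand,t=1,-]
e2 deliver 0→4: 4[foll,t=1,-]
e3 deliver 4→0: ·
e4 deliver 0→1: 1[foll,t=1,-]
e5 deliver 1→0: 0[lead,t=1,-]
e6 propose(0,'y'): 0[lead,t=1,y]
e7 deliver 0→3: 3[foll,t=1,-]
e8 deliver 3→0: ·
e9 deliver 0→1: 1[foll,t=1,y]
e10 deliver 1→0: ·
e11 timeout(3): 3[cand,t=2,-]
e12 deliver 3→1: 1[foll,t=2,y]
e13 deliver 1→3: ·
e14 deliver 3→0: 0[foll,t=2,y]
e15 deliver 0→3: ·
e16 deliver 3→4: 4[foll,t=2,-]
e17 deliver 4→3: 3[lead,t=2,-]
e18 propose(2,'y'): ·
e19 deliver 2→3: ·
e20 deliver 3→2: 2[foll,t=2,-]
e21 deliver 2→4: ·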